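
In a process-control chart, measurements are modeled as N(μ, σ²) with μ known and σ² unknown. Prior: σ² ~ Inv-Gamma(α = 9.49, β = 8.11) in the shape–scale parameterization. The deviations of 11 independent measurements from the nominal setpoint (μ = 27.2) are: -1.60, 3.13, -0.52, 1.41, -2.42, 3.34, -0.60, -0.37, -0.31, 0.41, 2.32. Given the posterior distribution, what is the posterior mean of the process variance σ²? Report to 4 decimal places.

1.9296

With known mean μ and an Inverse-Gamma(α, β) prior on σ², the Normal likelihood is conjugate: posterior is Inv-Gamma(α + n/2, β + Σ(xᵢ−μ)²/2).
Σ(xᵢ−μ)² = (-1.60)² + (3.13)² + (-0.52)² + (1.41)² + (-2.42)² + (3.34)² + (-0.60)² + (-0.37)² + (-0.31)² + (0.41)² + (2.32)² = 37.7709.
Posterior: Inv-Gamma(9.49 + 11/2, 8.11 + 37.7709/2) = Inv-Gamma(14.99, 26.99545).
E[σ²|data] = β/(α−1) = 26.99545/13.99 = 1.9296.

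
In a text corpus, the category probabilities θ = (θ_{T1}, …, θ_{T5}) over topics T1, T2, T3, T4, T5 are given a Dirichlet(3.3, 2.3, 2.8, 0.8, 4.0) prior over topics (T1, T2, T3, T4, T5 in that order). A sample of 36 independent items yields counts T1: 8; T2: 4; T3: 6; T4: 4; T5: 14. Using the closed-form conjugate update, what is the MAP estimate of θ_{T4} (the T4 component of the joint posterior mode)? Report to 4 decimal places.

The Dirichlet prior is conjugate to the Multinomial likelihood: each posterior αⱼ = prior αⱼ + observed count nⱼ.
Posterior concentration: (11.3, 6.3, 8.8, 4.8, 18.0), total = 49.2.
Joint mode component: (α_{T4}−1)/(Σα−K) = 3.8/44.2 = 0.0860.

0.0860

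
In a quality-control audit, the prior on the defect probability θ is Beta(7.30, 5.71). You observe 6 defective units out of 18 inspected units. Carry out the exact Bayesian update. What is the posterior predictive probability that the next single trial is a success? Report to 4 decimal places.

The Beta prior is conjugate to a Binomial/Bernoulli likelihood; the update adds successes to α and failures to β.
Posterior: Beta(α+k, β+n−k) = Beta(7.30+6, 5.71+12) = Beta(13.30, 17.71).
For a single future Bernoulli trial, P(success | data) = α/(α+β) = 0.4289.

0.4289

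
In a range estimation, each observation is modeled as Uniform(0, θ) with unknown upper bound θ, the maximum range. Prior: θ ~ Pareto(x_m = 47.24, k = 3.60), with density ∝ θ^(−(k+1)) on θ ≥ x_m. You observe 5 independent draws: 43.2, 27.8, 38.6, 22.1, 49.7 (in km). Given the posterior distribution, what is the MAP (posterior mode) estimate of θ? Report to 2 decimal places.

A Pareto(scale x_m, shape k) prior on the upper bound θ of Uniform(0, θ) is conjugate: posterior is Pareto(max(x_m, max xᵢ), k + n).
Sample maximum = 49.7; prior scale x_m = 47.24 → posterior scale = max = 49.70.
Posterior shape = 3.60 + 5 = 8.60.
The Pareto density is decreasing on [x_m, ∞), so the mode is x_m = 49.70.

49.70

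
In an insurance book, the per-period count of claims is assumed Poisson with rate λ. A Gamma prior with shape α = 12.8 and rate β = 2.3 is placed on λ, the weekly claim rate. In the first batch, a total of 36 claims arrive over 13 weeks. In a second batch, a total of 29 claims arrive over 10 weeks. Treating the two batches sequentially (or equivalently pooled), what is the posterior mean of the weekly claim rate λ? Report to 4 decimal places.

With a Gamma(shape α, rate β) prior, the Poisson likelihood is conjugate: the posterior is Gamma(α + ΣXᵢ, β + n).
After batch 1: Gamma(α+S, β+n) = Gamma(12.8+36, 2.3+13) = Gamma(48.8, 15.3).
After batch 2: Gamma(α+S, β+n) = Gamma(48.8+29, 15.3+10) = Gamma(77.8, 25.3).
Posterior mean = α/β = 77.8/25.3 = 3.0751.

3.0751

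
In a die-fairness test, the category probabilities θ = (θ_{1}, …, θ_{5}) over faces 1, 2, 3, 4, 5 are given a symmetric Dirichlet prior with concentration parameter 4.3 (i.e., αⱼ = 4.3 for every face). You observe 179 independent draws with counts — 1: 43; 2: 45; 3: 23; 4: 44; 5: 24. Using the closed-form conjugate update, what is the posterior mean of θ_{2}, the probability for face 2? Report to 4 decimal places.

The Dirichlet prior is conjugate to the Multinomial likelihood: each posterior αⱼ = prior αⱼ + observed count nⱼ.
Posterior concentration: (47.3, 49.3, 27.3, 48.3, 28.3), total = 200.5.
E[θ_{2}|data] = α_{2}/Σα = 49.3/200.5 = 0.2459.

0.2459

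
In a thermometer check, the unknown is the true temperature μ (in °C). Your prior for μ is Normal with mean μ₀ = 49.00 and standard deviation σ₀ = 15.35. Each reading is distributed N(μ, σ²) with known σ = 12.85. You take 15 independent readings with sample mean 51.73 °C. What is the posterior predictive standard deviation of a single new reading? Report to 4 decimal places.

For Normal data with known variance σ², a Normal(μ₀, σ₀²) prior on μ is conjugate. Posterior precision = 1/σ₀² + n/σ²; posterior mean is the precision-weighted average of μ₀ and x̄.
σ₀² = 15.35² = 235.6225, σ² = 12.85² = 165.1225; σ² + n·σ₀² = 165.1225 + 15·235.6225 = 3699.46.
Posterior precision = 1/σ₀² + n/σ² = 1/235.6225 + 15/165.1225 = (σ² + n·σ₀²)/(σ₀²σ²) = 3699.46/(235.6225·165.1225); posterior variance σₙ² = σ₀²σ²/(σ² + n·σ₀²) = 235.6225·165.1225/3699.46 = 10.516826.
Predictive variance for one new observation = σₙ² + σ² = 235.6225·165.1225/3699.46 + 165.1225 = σ²·(σ₀² + 3699.46)/3699.46 = 165.1225·3935.0825/3699.46 = 175.639326; SD = √(165.1225·3935.0825/3699.46) = 13.2529.

13.2529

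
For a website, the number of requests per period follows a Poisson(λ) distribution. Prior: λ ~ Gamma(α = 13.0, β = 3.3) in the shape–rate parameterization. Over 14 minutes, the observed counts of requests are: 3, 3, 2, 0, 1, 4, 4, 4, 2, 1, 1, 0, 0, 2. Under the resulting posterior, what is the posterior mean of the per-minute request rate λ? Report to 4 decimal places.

With a Gamma(shape α, rate β) prior, the Poisson likelihood is conjugate: the posterior is Gamma(α + ΣXᵢ, β + n).
Sum of counts S = 27 over n = 14 minutes.
Posterior: Gamma(α+S, β+n) = Gamma(13.0+27, 3.3+14) = Gamma(40.0, 17.3).
Posterior mean = α/β = 40.0/17.3 = 2.3121.

2.3121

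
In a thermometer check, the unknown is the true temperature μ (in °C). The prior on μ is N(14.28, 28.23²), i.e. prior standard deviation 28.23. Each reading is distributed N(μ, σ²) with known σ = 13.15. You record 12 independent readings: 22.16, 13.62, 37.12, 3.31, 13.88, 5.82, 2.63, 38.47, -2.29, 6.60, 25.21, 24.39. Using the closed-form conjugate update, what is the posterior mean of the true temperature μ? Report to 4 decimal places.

15.8810

For Normal data with known variance σ², a Normal(μ₀, σ₀²) prior on μ is conjugate. Posterior precision = 1/σ₀² + n/σ²; posterior mean is the precision-weighted average of μ₀ and x̄.
Σxᵢ = 22.16 + 13.62 + 37.12 + 3.31 + 13.88 + 5.82 + 2.63 + 38.47 + (-2.29) + 6.60 + 25.21 + 24.39 = 190.92, so n·x̄ = 190.92.
σ₀² = 28.23² = 796.9329, σ² = 13.15² = 172.9225; σ² + n·σ₀² = 172.9225 + 12·796.9329 = 9736.1173.
Posterior mean = (μ₀/σ₀² + n·x̄/σ²)/(1/σ₀² + n/σ²) = (σ²·μ₀ + σ₀²·n·x̄)/(σ² + n·σ₀²) = (172.9225·14.28 + 796.9329·190.92)/9736.1173 = 154619.762568/9736.1173 = 15.8810.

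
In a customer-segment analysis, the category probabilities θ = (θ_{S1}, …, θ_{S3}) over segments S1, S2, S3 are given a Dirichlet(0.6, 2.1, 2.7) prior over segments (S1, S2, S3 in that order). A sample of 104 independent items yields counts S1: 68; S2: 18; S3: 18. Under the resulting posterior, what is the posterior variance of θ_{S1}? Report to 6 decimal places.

0.002118

The Dirichlet prior is conjugate to the Multinomial likelihood: each posterior αⱼ = prior αⱼ + observed count nⱼ.
Posterior concentration: (68.6, 20.1, 20.7), total = 109.4.
Var[θ_j] = α_j(Σα−α_j)/((Σα)²(Σα+1)) = 68.6·40.8/(109.4²·110.4) = 0.002118.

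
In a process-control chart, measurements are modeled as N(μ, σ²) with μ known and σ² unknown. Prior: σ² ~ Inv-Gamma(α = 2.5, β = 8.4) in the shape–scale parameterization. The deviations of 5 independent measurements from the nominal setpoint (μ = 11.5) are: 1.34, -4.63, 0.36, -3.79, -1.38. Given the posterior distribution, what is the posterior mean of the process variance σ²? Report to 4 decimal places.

With known mean μ and an Inverse-Gamma(α, β) prior on σ², the Normal likelihood is conjugate: posterior is Inv-Gamma(α + n/2, β + Σ(xᵢ−μ)²/2).
Σ(xᵢ−μ)² = (1.34)² + (-4.63)² + (0.36)² + (-3.79)² + (-1.38)² = 39.6306.
Posterior: Inv-Gamma(2.5 + 5/2, 8.4 + 39.6306/2) = Inv-Gamma(5.00, 28.21530).
E[σ²|data] = β/(α−1) = 28.21530/4.00 = 7.0538.

7.0538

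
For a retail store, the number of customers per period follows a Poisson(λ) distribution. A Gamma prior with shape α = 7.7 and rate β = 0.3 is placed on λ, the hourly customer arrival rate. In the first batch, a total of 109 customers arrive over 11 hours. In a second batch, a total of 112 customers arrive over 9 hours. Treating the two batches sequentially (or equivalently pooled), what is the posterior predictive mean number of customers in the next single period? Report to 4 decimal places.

With a Gamma(shape α, rate β) prior, the Poisson likelihood is conjugate: the posterior is Gamma(α + ΣXᵢ, β + n).
After batch 1: Gamma(α+S, β+n) = Gamma(7.7+109, 0.3+11) = Gamma(116.7, 11.3).
After batch 2: Gamma(α+S, β+n) = Gamma(116.7+112, 11.3+9) = Gamma(228.7, 20.3).
The predictive distribution for one future period is NegBinom with mean α/β = 11.2660.

11.2660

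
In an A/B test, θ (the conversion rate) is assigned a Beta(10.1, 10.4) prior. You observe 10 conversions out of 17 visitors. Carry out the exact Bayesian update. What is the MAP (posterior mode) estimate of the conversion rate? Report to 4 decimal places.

The Beta prior is conjugate to a Binomial/Bernoulli likelihood; the update adds successes to α and failures to β.
Posterior: Beta(α+k, β+n−k) = Beta(10.1+10, 10.4+7) = Beta(20.1, 17.4).
Mode of Beta(a,b) for a,b>1 is (a−1)/(a+b−2) = 19.1/35.5 = 0.5380.

0.5380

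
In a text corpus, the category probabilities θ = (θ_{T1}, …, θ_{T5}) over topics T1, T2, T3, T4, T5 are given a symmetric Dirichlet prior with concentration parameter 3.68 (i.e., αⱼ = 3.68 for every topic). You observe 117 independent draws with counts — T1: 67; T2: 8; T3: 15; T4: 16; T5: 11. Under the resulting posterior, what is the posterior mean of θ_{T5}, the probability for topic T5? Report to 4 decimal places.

0.1084

The Dirichlet prior is conjugate to the Multinomial likelihood: each posterior αⱼ = prior αⱼ + observed count nⱼ.
Posterior concentration: (70.68, 11.68, 18.68, 19.68, 14.68), total = 135.40.
E[θ_{T5}|data] = α_{T5}/Σα = 14.68/135.40 = 0.1084.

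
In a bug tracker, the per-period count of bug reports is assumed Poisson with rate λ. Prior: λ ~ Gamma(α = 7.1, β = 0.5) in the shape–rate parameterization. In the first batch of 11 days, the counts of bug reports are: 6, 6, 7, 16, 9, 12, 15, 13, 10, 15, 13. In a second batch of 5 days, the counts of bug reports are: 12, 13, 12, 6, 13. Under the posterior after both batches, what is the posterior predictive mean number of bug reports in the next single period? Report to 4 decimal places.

11.2182

With a Gamma(shape α, rate β) prior, the Poisson likelihood is conjugate: the posterior is Gamma(α + ΣXᵢ, β + n).
Batch 1: sum of counts S = 122 over n = 11 days.
After batch 1: Gamma(α+S, β+n) = Gamma(7.1+122, 0.5+11) = Gamma(129.1, 11.5).
Batch 2: sum of counts S = 56 over n = 5 days.
After batch 2: Gamma(α+S, β+n) = Gamma(129.1+56, 11.5+5) = Gamma(185.1, 16.5).
The predictive distribution for one future period is NegBinom with mean α/β = 11.2182.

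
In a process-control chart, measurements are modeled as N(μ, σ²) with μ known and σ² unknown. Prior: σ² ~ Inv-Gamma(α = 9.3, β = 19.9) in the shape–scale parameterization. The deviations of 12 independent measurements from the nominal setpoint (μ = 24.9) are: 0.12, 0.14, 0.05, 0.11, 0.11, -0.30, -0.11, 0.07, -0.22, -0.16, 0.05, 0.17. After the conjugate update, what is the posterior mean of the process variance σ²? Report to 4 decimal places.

1.4012

With known mean μ and an Inverse-Gamma(α, β) prior on σ², the Normal likelihood is conjugate: posterior is Inv-Gamma(α + n/2, β + Σ(xᵢ−μ)²/2).
Σ(xᵢ−μ)² = (0.12)² + (0.14)² + (0.05)² + (0.11)² + (0.11)² + (-0.30)² + (-0.11)² + (0.07)² + (-0.22)² + (-0.16)² + (0.05)² + (0.17)² = 0.2731.
Posterior: Inv-Gamma(9.3 + 12/2, 19.9 + 0.2731/2) = Inv-Gamma(15.30, 20.03655).
E[σ²|data] = β/(α−1) = 20.03655/14.30 = 1.4012.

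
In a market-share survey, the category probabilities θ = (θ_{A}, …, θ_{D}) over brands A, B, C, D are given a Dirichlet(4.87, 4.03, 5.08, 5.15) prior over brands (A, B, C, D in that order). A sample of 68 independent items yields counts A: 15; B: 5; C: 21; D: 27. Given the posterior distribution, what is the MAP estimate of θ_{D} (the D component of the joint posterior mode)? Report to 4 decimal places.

0.3747

The Dirichlet prior is conjugate to the Multinomial likelihood: each posterior αⱼ = prior αⱼ + observed count nⱼ.
Posterior concentration: (19.87, 9.03, 26.08, 32.15), total = 87.13.
Joint mode component: (α_{D}−1)/(Σα−K) = 31.15/83.13 = 0.3747.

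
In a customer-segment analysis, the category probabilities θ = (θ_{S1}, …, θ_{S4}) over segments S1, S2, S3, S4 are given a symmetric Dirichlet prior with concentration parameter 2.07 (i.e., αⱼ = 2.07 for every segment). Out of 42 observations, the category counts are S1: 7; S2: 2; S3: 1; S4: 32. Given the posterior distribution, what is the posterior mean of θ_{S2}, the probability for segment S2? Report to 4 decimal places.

The Dirichlet prior is conjugate to the Multinomial likelihood: each posterior αⱼ = prior αⱼ + observed count nⱼ.
Posterior concentration: (9.07, 4.07, 3.07, 34.07), total = 50.28.
E[θ_{S2}|data] = α_{S2}/Σα = 4.07/50.28 = 0.0809.

0.0809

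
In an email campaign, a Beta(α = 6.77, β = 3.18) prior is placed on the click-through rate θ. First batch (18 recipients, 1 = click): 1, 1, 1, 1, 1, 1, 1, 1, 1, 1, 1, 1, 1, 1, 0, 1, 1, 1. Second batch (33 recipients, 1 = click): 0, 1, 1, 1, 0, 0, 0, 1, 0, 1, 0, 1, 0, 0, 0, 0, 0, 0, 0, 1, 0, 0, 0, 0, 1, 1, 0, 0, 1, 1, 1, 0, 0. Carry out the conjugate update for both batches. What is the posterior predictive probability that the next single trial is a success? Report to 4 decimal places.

The Beta prior is conjugate to a Binomial/Bernoulli likelihood; the update adds successes to α and failures to β.
After batch 1: Beta(6.77+17, 3.18+1) = Beta(23.77, 4.18).
After batch 2: Beta(23.77+12, 4.18+21) = Beta(35.77, 25.18).
For a single future Bernoulli trial, P(success | data) = α/(α+β) = 0.5869.

0.5869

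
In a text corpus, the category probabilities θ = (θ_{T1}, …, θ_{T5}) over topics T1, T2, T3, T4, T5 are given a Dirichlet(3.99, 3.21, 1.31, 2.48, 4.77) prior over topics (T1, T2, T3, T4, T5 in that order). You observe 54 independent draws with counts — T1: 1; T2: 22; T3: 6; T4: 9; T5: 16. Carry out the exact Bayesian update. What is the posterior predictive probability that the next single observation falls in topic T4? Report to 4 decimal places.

0.1646

The Dirichlet prior is conjugate to the Multinomial likelihood: each posterior αⱼ = prior αⱼ + observed count nⱼ.
Posterior concentration: (4.99, 25.21, 7.31, 11.48, 20.77), total = 69.76.
P(next = T4 | data) = α_{T4}/Σα = 0.1646.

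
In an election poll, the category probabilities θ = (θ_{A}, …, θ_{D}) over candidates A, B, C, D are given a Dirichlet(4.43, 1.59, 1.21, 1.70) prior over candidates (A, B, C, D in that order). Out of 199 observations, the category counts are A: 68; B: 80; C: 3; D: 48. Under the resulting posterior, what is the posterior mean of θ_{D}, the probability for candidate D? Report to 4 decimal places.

The Dirichlet prior is conjugate to the Multinomial likelihood: each posterior αⱼ = prior αⱼ + observed count nⱼ.
Posterior concentration: (72.43, 81.59, 4.21, 49.70), total = 207.93.
E[θ_{D}|data] = α_{D}/Σα = 49.70/207.93 = 0.2390.

0.2390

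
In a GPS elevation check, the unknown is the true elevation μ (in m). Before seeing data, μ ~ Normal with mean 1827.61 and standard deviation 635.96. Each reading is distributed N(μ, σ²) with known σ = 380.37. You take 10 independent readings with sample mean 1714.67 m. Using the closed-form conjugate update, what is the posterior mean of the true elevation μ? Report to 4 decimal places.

1718.5706

For Normal data with known variance σ², a Normal(μ₀, σ₀²) prior on μ is conjugate. Posterior precision = 1/σ₀² + n/σ²; posterior mean is the precision-weighted average of μ₀ and x̄.
n·x̄ = 10·1714.67 = 17146.7.
σ₀² = 635.96² = 404445.1216, σ² = 380.37² = 144681.3369; σ² + n·σ₀² = 144681.3369 + 10·404445.1216 = 4189132.5529.
Posterior mean = (μ₀/σ₀² + n·x̄/σ²)/(1/σ₀² + n/σ²) = (σ²·μ₀ + σ₀²·n·x̄)/(σ² + n·σ₀²) = (144681.3369·1827.61 + 404445.1216·17146.7)/4189132.5529 = 7199320224.670529/4189132.5529 = 1718.5706.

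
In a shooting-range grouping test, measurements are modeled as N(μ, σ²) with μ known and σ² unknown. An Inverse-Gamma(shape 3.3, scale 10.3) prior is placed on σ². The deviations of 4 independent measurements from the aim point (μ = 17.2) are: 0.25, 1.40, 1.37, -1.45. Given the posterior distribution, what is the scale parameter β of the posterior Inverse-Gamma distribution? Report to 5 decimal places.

13.30095

With known mean μ and an Inverse-Gamma(α, β) prior on σ², the Normal likelihood is conjugate: posterior is Inv-Gamma(α + n/2, β + Σ(xᵢ−μ)²/2).
Σ(xᵢ−μ)² = (0.25)² + (1.40)² + (1.37)² + (-1.45)² = 6.0019.
Posterior: Inv-Gamma(3.3 + 4/2, 10.3 + 6.0019/2) = Inv-Gamma(5.30, 13.30095).
Posterior β = 13.30095.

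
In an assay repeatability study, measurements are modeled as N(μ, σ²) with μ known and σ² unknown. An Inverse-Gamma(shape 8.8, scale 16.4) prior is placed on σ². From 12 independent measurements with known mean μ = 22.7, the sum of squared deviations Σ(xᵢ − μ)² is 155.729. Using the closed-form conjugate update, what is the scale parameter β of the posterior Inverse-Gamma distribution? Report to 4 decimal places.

With known mean μ and an Inverse-Gamma(α, β) prior on σ², the Normal likelihood is conjugate: posterior is Inv-Gamma(α + n/2, β + Σ(xᵢ−μ)²/2).
Posterior: Inv-Gamma(8.8 + 12/2, 16.4 + 155.729/2) = Inv-Gamma(14.80, 94.2645).
Posterior β = 94.2645.

94.2645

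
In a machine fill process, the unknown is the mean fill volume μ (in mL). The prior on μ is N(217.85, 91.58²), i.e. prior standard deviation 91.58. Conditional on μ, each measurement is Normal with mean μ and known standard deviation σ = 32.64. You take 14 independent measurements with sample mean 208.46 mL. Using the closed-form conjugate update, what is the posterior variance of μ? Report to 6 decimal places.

For Normal data with known variance σ², a Normal(μ₀, σ₀²) prior on μ is conjugate. Posterior precision = 1/σ₀² + n/σ²; posterior mean is the precision-weighted average of μ₀ and x̄.
σ₀² = 91.58² = 8386.8964, σ² = 32.64² = 1065.3696; σ² + n·σ₀² = 1065.3696 + 14·8386.8964 = 118481.9192.
Posterior precision = 1/σ₀² + n/σ² = 1/8386.8964 + 14/1065.3696 = (σ² + n·σ₀²)/(σ₀²σ²) = 118481.9192/(8386.8964·1065.3696); posterior variance σₙ² = σ₀²σ²/(σ² + n·σ₀²) = 8386.8964·1065.3696/118481.9192 = 75.413570.

75.413570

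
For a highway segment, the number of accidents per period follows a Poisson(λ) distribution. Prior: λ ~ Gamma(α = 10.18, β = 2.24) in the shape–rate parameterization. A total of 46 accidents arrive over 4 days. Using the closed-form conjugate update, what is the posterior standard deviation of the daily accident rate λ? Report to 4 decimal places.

1.2012

With a Gamma(shape α, rate β) prior, the Poisson likelihood is conjugate: the posterior is Gamma(α + ΣXᵢ, β + n).
Posterior: Gamma(α+S, β+n) = Gamma(10.18+46, 2.24+4) = Gamma(56.18, 6.24).
SD = √α/β = √56.18/6.24 = 1.2012.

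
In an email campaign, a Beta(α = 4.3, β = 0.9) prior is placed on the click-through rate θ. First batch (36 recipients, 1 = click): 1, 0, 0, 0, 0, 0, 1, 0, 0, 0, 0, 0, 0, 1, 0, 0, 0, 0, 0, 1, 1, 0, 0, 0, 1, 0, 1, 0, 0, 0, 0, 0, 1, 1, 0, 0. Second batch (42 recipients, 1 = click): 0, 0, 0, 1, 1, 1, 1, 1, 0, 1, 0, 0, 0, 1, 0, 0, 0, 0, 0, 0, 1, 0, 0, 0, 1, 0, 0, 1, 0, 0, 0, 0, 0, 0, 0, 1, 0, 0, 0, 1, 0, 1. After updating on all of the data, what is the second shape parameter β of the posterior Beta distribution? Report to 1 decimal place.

56.9

The Beta prior is conjugate to a Binomial/Bernoulli likelihood; the update adds successes to α and failures to β.
After batch 1: Beta(4.3+9, 0.9+27) = Beta(13.3, 27.9).
After batch 2: Beta(13.3+13, 27.9+29) = Beta(26.3, 56.9).
Posterior β = 56.9.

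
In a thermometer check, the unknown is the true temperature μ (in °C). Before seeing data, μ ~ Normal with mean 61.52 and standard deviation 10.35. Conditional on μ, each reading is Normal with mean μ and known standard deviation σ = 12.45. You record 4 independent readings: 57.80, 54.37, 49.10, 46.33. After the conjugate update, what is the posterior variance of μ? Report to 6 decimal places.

For Normal data with known variance σ², a Normal(μ₀, σ₀²) prior on μ is conjugate. Posterior precision = 1/σ₀² + n/σ²; posterior mean is the precision-weighted average of μ₀ and x̄.
σ₀² = 10.35² = 107.1225, σ² = 12.45² = 155.0025; σ² + n·σ₀² = 155.0025 + 4·107.1225 = 583.4925.
Posterior precision = 1/σ₀² + n/σ² = 1/107.1225 + 4/155.0025 = (σ² + n·σ₀²)/(σ₀²σ²) = 583.4925/(107.1225·155.0025); posterior variance σₙ² = σ₀²σ²/(σ² + n·σ₀²) = 107.1225·155.0025/583.4925 = 28.456673.

28.456673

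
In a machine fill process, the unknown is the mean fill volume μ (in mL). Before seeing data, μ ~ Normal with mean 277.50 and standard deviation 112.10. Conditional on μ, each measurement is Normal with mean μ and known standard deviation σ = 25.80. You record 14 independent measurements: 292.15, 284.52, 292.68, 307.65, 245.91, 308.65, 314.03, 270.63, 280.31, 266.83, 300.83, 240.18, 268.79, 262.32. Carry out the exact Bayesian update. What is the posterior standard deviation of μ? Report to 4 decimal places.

For Normal data with known variance σ², a Normal(μ₀, σ₀²) prior on μ is conjugate. Posterior precision = 1/σ₀² + n/σ²; posterior mean is the precision-weighted average of μ₀ and x̄.
σ₀² = 112.10² = 12566.41, σ² = 25.80² = 665.64; σ² + n·σ₀² = 665.64 + 14·12566.41 = 176595.38.
Posterior precision = 1/σ₀² + n/σ² = 1/12566.41 + 14/665.64 = (σ² + n·σ₀²)/(σ₀²σ²) = 176595.38/(12566.41·665.64); posterior variance σₙ² = σ₀²σ²/(σ² + n·σ₀²) = 12566.41·665.64/176595.38 = 47.366500.
Posterior SD = √σₙ² = √(12566.41·665.64/176595.38) = 6.8823.

6.8823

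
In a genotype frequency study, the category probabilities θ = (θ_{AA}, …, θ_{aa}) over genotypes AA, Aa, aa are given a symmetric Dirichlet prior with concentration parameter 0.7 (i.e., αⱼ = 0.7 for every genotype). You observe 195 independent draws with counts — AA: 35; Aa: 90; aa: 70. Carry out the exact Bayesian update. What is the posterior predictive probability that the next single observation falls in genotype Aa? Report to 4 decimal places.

0.4602

The Dirichlet prior is conjugate to the Multinomial likelihood: each posterior αⱼ = prior αⱼ + observed count nⱼ.
Posterior concentration: (35.7, 90.7, 70.7), total = 197.1.
P(next = Aa | data) = α_{Aa}/Σα = 0.4602.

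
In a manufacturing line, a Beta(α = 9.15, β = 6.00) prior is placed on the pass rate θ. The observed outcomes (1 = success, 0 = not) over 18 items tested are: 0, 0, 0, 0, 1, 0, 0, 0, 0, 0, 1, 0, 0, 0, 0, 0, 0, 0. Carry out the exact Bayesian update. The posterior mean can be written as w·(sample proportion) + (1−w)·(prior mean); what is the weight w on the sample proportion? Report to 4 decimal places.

The Beta prior is conjugate to a Binomial/Bernoulli likelihood; the update adds successes to α and failures to β.
Posterior mean = (α₀+k)/(α₀+β₀+n) = [n/(α₀+β₀+n)]·(k/n) + [(α₀+β₀)/(α₀+β₀+n)]·α₀/(α₀+β₀), so only n and the prior enter the weight.
The weight on the data is w = n/(α₀+β₀+n) = 18/(9.15+6.00+18) = 18/33.15 = 0.5430.

0.5430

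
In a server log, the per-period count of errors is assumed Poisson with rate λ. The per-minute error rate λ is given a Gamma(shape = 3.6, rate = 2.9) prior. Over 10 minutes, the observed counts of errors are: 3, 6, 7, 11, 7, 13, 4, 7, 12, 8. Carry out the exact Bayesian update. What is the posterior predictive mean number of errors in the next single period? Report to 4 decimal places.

With a Gamma(shape α, rate β) prior, the Poisson likelihood is conjugate: the posterior is Gamma(α + ΣXᵢ, β + n).
Sum of counts S = 78 over n = 10 minutes.
Posterior: Gamma(α+S, β+n) = Gamma(3.6+78, 2.9+10) = Gamma(81.6, 12.9).
The predictive distribution for one future period is NegBinom with mean α/β = 6.3256.

6.3256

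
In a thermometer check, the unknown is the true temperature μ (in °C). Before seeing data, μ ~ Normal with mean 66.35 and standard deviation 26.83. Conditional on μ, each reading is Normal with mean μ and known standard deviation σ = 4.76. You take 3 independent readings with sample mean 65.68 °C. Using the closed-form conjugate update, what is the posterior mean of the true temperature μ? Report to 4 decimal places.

For Normal data with known variance σ², a Normal(μ₀, σ₀²) prior on μ is conjugate. Posterior precision = 1/σ₀² + n/σ²; posterior mean is the precision-weighted average of μ₀ and x̄.
n·x̄ = 3·65.68 = 197.04.
σ₀² = 26.83² = 719.8489, σ² = 4.76² = 22.6576; σ² + n·σ₀² = 22.6576 + 3·719.8489 = 2182.2043.
Posterior mean = (μ₀/σ₀² + n·x̄/σ²)/(1/σ₀² + n/σ²) = (σ²·μ₀ + σ₀²·n·x̄)/(σ² + n·σ₀²) = (22.6576·66.35 + 719.8489·197.04)/2182.2043 = 143342.359016/2182.2043 = 65.6870.

65.6870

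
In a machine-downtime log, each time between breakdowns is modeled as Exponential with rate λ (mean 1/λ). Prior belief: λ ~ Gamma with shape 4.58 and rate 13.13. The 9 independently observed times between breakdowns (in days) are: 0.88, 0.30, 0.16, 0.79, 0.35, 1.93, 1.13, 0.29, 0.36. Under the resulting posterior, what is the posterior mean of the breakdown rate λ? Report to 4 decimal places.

0.7029

With a Gamma(shape α, rate β) prior on the exponential rate λ, the posterior after n observations with total T = Σxᵢ is Gamma(α+n, β+T).
Sum of observations T = 6.19 days; n = 9.
Posterior: Gamma(4.58+9, 13.13+6.19) = Gamma(13.58, 19.32).
Posterior mean of λ = α/β = 13.58/19.32 = 0.7029.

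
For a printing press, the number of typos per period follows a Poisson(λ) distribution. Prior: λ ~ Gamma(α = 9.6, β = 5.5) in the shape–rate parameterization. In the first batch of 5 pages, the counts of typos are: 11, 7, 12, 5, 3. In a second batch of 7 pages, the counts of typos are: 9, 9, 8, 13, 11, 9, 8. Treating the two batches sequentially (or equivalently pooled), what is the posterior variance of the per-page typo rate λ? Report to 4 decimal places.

0.3742

With a Gamma(shape α, rate β) prior, the Poisson likelihood is conjugate: the posterior is Gamma(α + ΣXᵢ, β + n).
Batch 1: sum of counts S = 38 over n = 5 pages.
After batch 1: Gamma(α+S, β+n) = Gamma(9.6+38, 5.5+5) = Gamma(47.6, 10.5).
Batch 2: sum of counts S = 67 over n = 7 pages.
After batch 2: Gamma(α+S, β+n) = Gamma(47.6+67, 10.5+7) = Gamma(114.6, 17.5).
Var = α/β² = 114.6/17.5² = 0.3742.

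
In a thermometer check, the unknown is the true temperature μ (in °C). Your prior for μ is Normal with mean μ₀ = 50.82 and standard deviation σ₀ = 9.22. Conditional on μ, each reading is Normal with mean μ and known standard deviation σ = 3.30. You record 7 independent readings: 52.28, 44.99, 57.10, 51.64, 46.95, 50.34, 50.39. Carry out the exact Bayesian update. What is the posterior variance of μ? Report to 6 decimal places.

For Normal data with known variance σ², a Normal(μ₀, σ₀²) prior on μ is conjugate. Posterior precision = 1/σ₀² + n/σ²; posterior mean is the precision-weighted average of μ₀ and x̄.
σ₀² = 9.22² = 85.0084, σ² = 3.30² = 10.89; σ² + n·σ₀² = 10.89 + 7·85.0084 = 605.9488.
Posterior precision = 1/σ₀² + n/σ² = 1/85.0084 + 7/10.89 = (σ² + n·σ₀²)/(σ₀²σ²) = 605.9488/(85.0084·10.89); posterior variance σₙ² = σ₀²σ²/(σ² + n·σ₀²) = 85.0084·10.89/605.9488 = 1.527755.

1.527755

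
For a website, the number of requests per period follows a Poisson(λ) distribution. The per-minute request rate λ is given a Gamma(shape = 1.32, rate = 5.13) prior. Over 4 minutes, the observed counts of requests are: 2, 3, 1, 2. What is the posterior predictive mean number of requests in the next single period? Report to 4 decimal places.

With a Gamma(shape α, rate β) prior, the Poisson likelihood is conjugate: the posterior is Gamma(α + ΣXᵢ, β + n).
Sum of counts S = 8 over n = 4 minutes.
Posterior: Gamma(α+S, β+n) = Gamma(1.32+8, 5.13+4) = Gamma(9.32, 9.13).
The predictive distribution for one future period is NegBinom with mean α/β = 1.0208.

1.0208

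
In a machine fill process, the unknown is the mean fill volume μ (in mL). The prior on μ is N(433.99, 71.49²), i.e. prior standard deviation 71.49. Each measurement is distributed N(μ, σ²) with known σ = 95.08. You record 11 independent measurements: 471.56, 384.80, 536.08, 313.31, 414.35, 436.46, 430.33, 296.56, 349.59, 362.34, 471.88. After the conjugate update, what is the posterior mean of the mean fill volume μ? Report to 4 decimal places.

409.9761

For Normal data with known variance σ², a Normal(μ₀, σ₀²) prior on μ is conjugate. Posterior precision = 1/σ₀² + n/σ²; posterior mean is the precision-weighted average of μ₀ and x̄.
Σxᵢ = 471.56 + 384.80 + 536.08 + 313.31 + 414.35 + 436.46 + 430.33 + 296.56 + 349.59 + 362.34 + 471.88 = 4467.26, so n·x̄ = 4467.26.
σ₀² = 71.49² = 5110.8201, σ² = 95.08² = 9040.2064; σ² + n·σ₀² = 9040.2064 + 11·5110.8201 = 65259.2275.
Posterior mean = (μ₀/σ₀² + n·x̄/σ²)/(1/σ₀² + n/σ²) = (σ²·μ₀ + σ₀²·n·x̄)/(σ² + n·σ₀²) = (9040.2064·433.99 + 5110.8201·4467.26)/65259.2275 = 26754721.375462/65259.2275 = 409.9761.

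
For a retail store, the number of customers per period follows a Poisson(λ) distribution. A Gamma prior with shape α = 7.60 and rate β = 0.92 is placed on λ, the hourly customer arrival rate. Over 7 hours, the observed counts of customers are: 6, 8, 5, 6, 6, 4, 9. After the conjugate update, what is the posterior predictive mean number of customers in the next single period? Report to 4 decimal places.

With a Gamma(shape α, rate β) prior, the Poisson likelihood is conjugate: the posterior is Gamma(α + ΣXᵢ, β + n).
Sum of counts S = 44 over n = 7 hours.
Posterior: Gamma(α+S, β+n) = Gamma(7.60+44, 0.92+7) = Gamma(51.60, 7.92).
The predictive distribution for one future period is NegBinom with mean α/β = 6.5152.

6.5152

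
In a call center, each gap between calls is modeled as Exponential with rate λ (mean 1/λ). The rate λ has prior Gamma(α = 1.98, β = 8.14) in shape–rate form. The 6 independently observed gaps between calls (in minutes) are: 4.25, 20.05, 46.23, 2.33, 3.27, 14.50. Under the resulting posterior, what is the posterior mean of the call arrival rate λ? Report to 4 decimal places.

0.0808

With a Gamma(shape α, rate β) prior on the exponential rate λ, the posterior after n observations with total T = Σxᵢ is Gamma(α+n, β+T).
Sum of observations T = 90.63 minutes; n = 6.
Posterior: Gamma(1.98+6, 8.14+90.63) = Gamma(7.98, 98.77).
Posterior mean of λ = α/β = 7.98/98.77 = 0.0808.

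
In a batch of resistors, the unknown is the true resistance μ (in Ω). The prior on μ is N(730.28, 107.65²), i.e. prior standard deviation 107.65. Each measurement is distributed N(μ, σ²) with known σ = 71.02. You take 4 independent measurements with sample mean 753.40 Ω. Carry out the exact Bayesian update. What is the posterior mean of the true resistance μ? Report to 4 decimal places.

For Normal data with known variance σ², a Normal(μ₀, σ₀²) prior on μ is conjugate. Posterior precision = 1/σ₀² + n/σ²; posterior mean is the precision-weighted average of μ₀ and x̄.
n·x̄ = 4·753.40 = 3013.6.
σ₀² = 107.65² = 11588.5225, σ² = 71.02² = 5043.8404; σ² + n·σ₀² = 5043.8404 + 4·11588.5225 = 51397.9304.
Posterior mean = (μ₀/σ₀² + n·x̄/σ²)/(1/σ₀² + n/σ²) = (σ²·μ₀ + σ₀²·n·x̄)/(σ² + n·σ₀²) = (5043.8404·730.28 + 11588.5225·3013.6)/51397.9304 = 38606587.173312/51397.9304 = 751.1312.

751.1312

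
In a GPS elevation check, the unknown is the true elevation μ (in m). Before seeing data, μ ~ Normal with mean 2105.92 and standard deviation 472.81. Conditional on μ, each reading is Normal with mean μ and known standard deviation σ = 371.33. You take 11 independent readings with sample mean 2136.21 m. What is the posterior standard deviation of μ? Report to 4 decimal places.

108.9474

For Normal data with known variance σ², a Normal(μ₀, σ₀²) prior on μ is conjugate. Posterior precision = 1/σ₀² + n/σ²; posterior mean is the precision-weighted average of μ₀ and x̄.
σ₀² = 472.81² = 223549.2961, σ² = 371.33² = 137885.9689; σ² + n·σ₀² = 137885.9689 + 11·223549.2961 = 2596928.226.
Posterior precision = 1/σ₀² + n/σ² = 1/223549.2961 + 11/137885.9689 = (σ² + n·σ₀²)/(σ₀²σ²) = 2596928.226/(223549.2961·137885.9689); posterior variance σₙ² = σ₀²σ²/(σ² + n·σ₀²) = 223549.2961·137885.9689/2596928.226 = 11869.527614.
Posterior SD = √σₙ² = √(223549.2961·137885.9689/2596928.226) = 108.9474.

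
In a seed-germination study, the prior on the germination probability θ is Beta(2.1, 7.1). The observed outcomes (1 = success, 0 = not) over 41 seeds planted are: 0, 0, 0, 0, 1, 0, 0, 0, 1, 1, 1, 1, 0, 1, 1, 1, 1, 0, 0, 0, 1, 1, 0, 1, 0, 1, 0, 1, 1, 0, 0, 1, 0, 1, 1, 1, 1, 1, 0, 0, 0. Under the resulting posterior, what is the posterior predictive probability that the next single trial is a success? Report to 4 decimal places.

0.4602

The Beta prior is conjugate to a Binomial/Bernoulli likelihood; the update adds successes to α and failures to β.
Posterior: Beta(α+k, β+n−k) = Beta(2.1+21, 7.1+20) = Beta(23.1, 27.1).
For a single future Bernoulli trial, P(success | data) = α/(α+β) = 0.4602.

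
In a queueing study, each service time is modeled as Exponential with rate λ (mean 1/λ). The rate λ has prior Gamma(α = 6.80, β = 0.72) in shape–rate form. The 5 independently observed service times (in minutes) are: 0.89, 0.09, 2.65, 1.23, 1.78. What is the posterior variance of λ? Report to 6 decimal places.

0.217834

With a Gamma(shape α, rate β) prior on the exponential rate λ, the posterior after n observations with total T = Σxᵢ is Gamma(α+n, β+T).
Sum of observations T = 6.64 minutes; n = 5.
Posterior: Gamma(6.80+5, 0.72+6.64) = Gamma(11.80, 7.36).
Var = α/β² = 0.217834.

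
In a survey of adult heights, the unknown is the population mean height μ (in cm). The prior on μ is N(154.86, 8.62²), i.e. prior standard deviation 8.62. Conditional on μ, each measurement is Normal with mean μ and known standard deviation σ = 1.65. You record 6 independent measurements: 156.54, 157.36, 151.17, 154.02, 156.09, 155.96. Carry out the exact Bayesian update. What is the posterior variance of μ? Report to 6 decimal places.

For Normal data with known variance σ², a Normal(μ₀, σ₀²) prior on μ is conjugate. Posterior precision = 1/σ₀² + n/σ²; posterior mean is the precision-weighted average of μ₀ and x̄.
σ₀² = 8.62² = 74.3044, σ² = 1.65² = 2.7225; σ² + n·σ₀² = 2.7225 + 6·74.3044 = 448.5489.
Posterior precision = 1/σ₀² + n/σ² = 1/74.3044 + 6/2.7225 = (σ² + n·σ₀²)/(σ₀²σ²) = 448.5489/(74.3044·2.7225); posterior variance σₙ² = σ₀²σ²/(σ² + n·σ₀²) = 74.3044·2.7225/448.5489 = 0.450996.

0.450996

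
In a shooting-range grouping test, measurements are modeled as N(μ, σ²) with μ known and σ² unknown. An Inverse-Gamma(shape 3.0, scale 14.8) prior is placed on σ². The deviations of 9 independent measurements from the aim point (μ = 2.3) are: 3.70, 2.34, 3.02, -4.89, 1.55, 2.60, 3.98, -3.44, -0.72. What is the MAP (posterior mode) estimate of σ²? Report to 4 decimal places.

With known mean μ and an Inverse-Gamma(α, β) prior on σ², the Normal likelihood is conjugate: posterior is Inv-Gamma(α + n/2, β + Σ(xᵢ−μ)²/2).
Σ(xᵢ−μ)² = (3.70)² + (2.34)² + (3.02)² + (-4.89)² + (1.55)² + (2.60)² + (3.98)² + (-3.44)² + (-0.72)² = 89.5530.
Posterior: Inv-Gamma(3.0 + 9/2, 14.8 + 89.5530/2) = Inv-Gamma(7.50, 59.57650).
Mode = β/(α+1) = 59.57650/8.50 = 7.0090.

7.0090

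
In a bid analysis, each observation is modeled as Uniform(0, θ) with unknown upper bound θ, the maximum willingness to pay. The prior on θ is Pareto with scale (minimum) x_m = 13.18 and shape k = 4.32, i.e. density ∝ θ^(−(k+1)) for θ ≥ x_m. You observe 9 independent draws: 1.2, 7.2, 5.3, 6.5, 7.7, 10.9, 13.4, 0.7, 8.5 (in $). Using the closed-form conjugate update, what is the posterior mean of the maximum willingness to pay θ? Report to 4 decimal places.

A Pareto(scale x_m, shape k) prior on the upper bound θ of Uniform(0, θ) is conjugate: posterior is Pareto(max(x_m, max xᵢ), k + n).
Sample maximum = 13.4; prior scale x_m = 13.18 → posterior scale = max = 13.40.
Posterior shape = 4.32 + 9 = 13.32.
E[θ|data] = k·x_m/(k−1) = 13.32·13.40/12.32 = 14.4877.

14.4877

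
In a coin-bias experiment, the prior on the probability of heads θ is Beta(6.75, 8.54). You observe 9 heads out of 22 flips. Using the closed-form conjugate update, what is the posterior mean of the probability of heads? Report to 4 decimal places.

The Beta prior is conjugate to a Binomial/Bernoulli likelihood; the update adds successes to α and failures to β.
Posterior: Beta(α+k, β+n−k) = Beta(6.75+9, 8.54+13) = Beta(15.75, 21.54).
Posterior mean = α/(α+β) = 15.75/37.29 = 0.4224.

0.4224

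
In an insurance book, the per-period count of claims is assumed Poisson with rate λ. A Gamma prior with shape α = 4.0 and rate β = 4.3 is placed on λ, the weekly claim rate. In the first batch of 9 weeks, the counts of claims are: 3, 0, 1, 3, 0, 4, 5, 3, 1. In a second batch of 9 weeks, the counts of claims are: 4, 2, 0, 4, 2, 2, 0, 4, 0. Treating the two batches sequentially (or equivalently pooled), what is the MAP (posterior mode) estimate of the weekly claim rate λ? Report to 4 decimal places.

With a Gamma(shape α, rate β) prior, the Poisson likelihood is conjugate: the posterior is Gamma(α + ΣXᵢ, β + n).
Batch 1: sum of counts S = 20 over n = 9 weeks.
After batch 1: Gamma(α+S, β+n) = Gamma(4.0+20, 4.3+9) = Gamma(24.0, 13.3).
Batch 2: sum of counts S = 18 over n = 9 weeks.
After batch 2: Gamma(α+S, β+n) = Gamma(24.0+18, 13.3+9) = Gamma(42.0, 22.3).
Mode of Gamma(α,β) for α≥1 is (α−1)/β = 41.0/22.3 = 1.8386.

1.8386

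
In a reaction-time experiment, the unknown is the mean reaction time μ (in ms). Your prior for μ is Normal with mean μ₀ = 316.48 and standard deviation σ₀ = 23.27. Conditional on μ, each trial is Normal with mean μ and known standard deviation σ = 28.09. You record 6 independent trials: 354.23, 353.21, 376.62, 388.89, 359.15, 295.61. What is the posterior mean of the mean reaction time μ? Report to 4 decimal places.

For Normal data with known variance σ², a Normal(μ₀, σ₀²) prior on μ is conjugate. Posterior precision = 1/σ₀² + n/σ²; posterior mean is the precision-weighted average of μ₀ and x̄.
Σxᵢ = 354.23 + 353.21 + 376.62 + 388.89 + 359.15 + 295.61 = 2127.71, so n·x̄ = 2127.71.
σ₀² = 23.27² = 541.4929, σ² = 28.09² = 789.0481; σ² + n·σ₀² = 789.0481 + 6·541.4929 = 4038.0055.
Posterior mean = (μ₀/σ₀² + n·x̄/σ²)/(1/σ₀² + n/σ²) = (σ²·μ₀ + σ₀²·n·x̄)/(σ² + n·σ₀²) = (789.0481·316.48 + 541.4929·2127.71)/4038.0055 = 1401857.800947/4038.0055 = 347.1659.

347.1659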